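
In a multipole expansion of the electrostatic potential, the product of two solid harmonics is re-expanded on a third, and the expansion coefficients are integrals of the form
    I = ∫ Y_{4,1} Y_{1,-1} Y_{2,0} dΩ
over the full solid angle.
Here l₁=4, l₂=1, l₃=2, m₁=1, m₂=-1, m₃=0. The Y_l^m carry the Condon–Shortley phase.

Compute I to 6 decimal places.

0.000000

l₃=2 ∉ [3,5] — triangle fails ⇒ I = 0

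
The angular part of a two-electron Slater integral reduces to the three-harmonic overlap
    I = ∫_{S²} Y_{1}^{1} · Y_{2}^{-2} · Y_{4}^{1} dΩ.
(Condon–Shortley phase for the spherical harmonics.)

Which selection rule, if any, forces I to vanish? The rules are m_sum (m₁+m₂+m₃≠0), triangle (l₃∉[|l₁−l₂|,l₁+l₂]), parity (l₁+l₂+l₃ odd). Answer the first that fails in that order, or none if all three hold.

triangle

m₁+m₂+m₃ = 1 − 2 + 1 = 0  ✓
triangle: |1−2|=1 ≤ l₃=4 ≤ 1+2=3  ✗
parity: l₁+l₂+l₃ = 7 is odd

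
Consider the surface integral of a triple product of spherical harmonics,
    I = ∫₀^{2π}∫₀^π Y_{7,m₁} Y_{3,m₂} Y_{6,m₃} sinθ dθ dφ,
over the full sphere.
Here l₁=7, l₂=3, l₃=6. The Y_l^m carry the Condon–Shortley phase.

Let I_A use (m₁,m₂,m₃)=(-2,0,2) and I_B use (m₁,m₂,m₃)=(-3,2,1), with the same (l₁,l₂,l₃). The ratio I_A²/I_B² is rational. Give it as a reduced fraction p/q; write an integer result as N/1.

Same 7,3,6: normalisation and zero-m 3j drop out of the ratio.
A: Δ: 4! 10! 2! / 17! → 1/2042040; sum: t=1:−1/967680 t=2:+1/120960 t=3:−1/207360 = 1/414720; 3j²(7 3 6; -2 0 2) = Δ·Π!·Σ² = 21/4862  (sign +1)
B: Δ: 4! 10! 2! / 17! → 1/2042040; sum: t=3:−1/362880 t=4:+1/414720 = -1/2903040; 3j²(7 3 6; -3 2 1) = Δ·Π!·Σ² = 25/68068  (sign +1)
I_A²/I_B² = (21/4862)/(25/68068) = 294/25

294/25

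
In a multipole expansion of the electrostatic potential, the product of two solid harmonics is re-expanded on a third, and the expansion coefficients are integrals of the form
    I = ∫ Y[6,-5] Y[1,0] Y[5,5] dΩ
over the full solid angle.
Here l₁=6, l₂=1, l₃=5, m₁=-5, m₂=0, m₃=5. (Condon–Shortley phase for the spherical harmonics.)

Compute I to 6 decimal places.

m-sum 0 ✓  L=12 even ✓  5≤5≤7 ✓
Π(2lᵢ+1) = 13×3×11 = 429
triangle coeff Δ(6,1,5) = 1/858
Σ_t [1,1]: t=1:−1/14400 = -1/14400
(3j)²=6/143 [(6 1 5; 0 0 0)], sign=+1
Σ_t [1,1]: t=1:−1/3628800 = -1/3628800
(3j)²=1/78 [(6 1 5; -5 0 5)], sign=-1
⇒ 4πI² = 3/13
I = (-1)√(3/13/(4π)) = -0.13551395

-0.135514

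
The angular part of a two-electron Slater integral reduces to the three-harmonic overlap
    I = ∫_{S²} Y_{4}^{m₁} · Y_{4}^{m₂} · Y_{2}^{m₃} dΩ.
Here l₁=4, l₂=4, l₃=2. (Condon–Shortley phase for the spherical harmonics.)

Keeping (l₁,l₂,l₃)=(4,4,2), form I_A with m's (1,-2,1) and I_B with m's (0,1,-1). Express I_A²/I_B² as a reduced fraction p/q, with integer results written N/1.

81/10

Same 4,4,2: normalisation and zero-m 3j drop out of the ratio.
A: Δ: 6! 2! 2! / 11! → 1/13860; sum: t=1:−1/240 t=2:+1/96 = 1/160; 3j²(4 4 2; 1 -2 1) = Δ·Π!·Σ² = 27/1540  (sign -1)
B: Δ: 6! 2! 2! / 11! → 1/13860; sum: t=3:−1/72 t=4:+1/96 = -1/288; 3j²(4 4 2; 0 1 -1) = Δ·Π!·Σ² = 1/462  (sign +1)
I_A²/I_B² = (27/1540)/(1/462) = 81/10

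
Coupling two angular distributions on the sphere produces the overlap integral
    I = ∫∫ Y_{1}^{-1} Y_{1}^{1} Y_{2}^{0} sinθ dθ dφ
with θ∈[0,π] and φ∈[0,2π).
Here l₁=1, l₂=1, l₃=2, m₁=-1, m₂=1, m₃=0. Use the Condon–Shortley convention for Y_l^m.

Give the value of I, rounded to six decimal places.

m-sum 0 ✓  L=4 even ✓  0≤2≤2 ✓
Π(2lᵢ+1) = 3×3×5 = 45
triangle coeff Δ(1,1,2) = 1/30
Σ_t [0,0]: t=0:+1/1 = 1/1
(3j)²=2/15 [(1 1 2; 0 0 0)], sign=+1
Σ_t [0,0]: t=0:+1/4 = 1/4
(3j)²=1/30 [(1 1 2; -1 1 0)], sign=+1
⇒ 4πI² = 1/5
I = (+1)√(1/5/(4π)) = 0.12615663

0.126157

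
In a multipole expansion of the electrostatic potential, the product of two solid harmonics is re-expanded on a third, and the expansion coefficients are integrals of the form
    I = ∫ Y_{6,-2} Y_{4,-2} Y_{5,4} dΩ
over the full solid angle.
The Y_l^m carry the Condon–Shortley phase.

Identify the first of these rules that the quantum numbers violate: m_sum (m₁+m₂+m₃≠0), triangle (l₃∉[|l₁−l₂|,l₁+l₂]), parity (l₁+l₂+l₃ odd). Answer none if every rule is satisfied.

parity

m₁+m₂+m₃ = -2 − 2 + 4 = 0  ✓
triangle: |6−4|=2 ≤ l₃=5 ≤ 6+4=10  ✓
parity: l₁+l₂+l₃ = 15 is odd  ✗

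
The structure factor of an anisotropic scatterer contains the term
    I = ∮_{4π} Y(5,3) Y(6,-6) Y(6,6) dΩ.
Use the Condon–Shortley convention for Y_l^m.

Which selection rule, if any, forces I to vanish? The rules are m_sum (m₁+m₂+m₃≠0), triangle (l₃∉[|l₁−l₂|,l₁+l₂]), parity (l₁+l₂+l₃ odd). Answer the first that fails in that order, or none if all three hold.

azimuthal sum: 3 − 6 + 6 = 3  ✗
1 ≤ 6 ≤ 11 (triangle on l)
L = 5 + 6 + 6 = 17 (odd)

m_sum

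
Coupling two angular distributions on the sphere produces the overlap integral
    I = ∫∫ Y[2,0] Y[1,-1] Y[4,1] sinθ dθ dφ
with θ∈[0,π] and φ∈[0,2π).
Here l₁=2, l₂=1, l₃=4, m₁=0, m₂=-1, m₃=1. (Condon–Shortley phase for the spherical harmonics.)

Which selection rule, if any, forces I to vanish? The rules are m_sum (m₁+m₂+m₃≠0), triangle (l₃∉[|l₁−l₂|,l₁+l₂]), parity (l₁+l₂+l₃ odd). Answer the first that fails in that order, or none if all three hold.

Σmᵢ = 0  ✓
l₃∈[|l₁−l₂|,l₁+l₂]=[1,3], have l₃=4  ✗
Σlᵢ = 7 ⇒ odd

triangle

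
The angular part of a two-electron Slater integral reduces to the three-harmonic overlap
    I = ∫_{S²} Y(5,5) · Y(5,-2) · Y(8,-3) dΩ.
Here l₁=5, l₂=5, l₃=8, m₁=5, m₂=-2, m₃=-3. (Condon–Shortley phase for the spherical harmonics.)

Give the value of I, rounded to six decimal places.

Checks pass: Σm=0; 18 even; l₃=8∈[0,10].
(2·5+1)(2·5+1)(2·8+1) = 2057
Δ: 2! 8! 8! / 19! → 1/37413090
sum: t=0:+1/1036800 t=1:−1/331776 t=2:+1/1036800 = -1/921600
3j²(5 5 8; 0 0 0) = Δ·Π!·Σ² = 490/46189  (sign -1)
sum: t=0:+1/58060800 = 1/58060800
3j²(5 5 8; 5 -2 -3) = Δ·Π!·Σ² = 35/8398  (sign -1)
combine: 4πI² = 2057·490/46189·35/8398 = 94325/1037153
take √, sign +1: I = 0.08507208

0.085072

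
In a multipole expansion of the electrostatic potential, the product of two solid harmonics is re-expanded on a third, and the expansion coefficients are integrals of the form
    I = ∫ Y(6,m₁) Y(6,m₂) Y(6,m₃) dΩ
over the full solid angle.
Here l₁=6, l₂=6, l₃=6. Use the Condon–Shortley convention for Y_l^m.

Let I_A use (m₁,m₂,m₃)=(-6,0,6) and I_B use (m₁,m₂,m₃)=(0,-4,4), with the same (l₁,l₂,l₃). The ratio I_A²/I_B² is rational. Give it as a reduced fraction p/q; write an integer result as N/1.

121/16

Shared (l₁,l₂,l₃)=(6,6,6): N and (l;000)² cancel in I_A²/I_B².
A: Δ = 6!·6!·6!/19! = 1/325909584; Racah Σ t=6..6: t=6:+1/373248000 = 1/373248000; ⇒ 3j(6 6 6; -6 0 6)² = 11/4199, sgn +1
B: Δ = 6!·6!·6!/19! = 1/325909584; Racah Σ t=0..2: t=0:+1/24883200 t=1:−1/1728000 t=2:+1/1658880 = 1/15552000; ⇒ 3j(6 6 6; 0 -4 4)² = 16/46189, sgn +1
I_A²/I_B² = (11/4199)/(16/46189) = 121/16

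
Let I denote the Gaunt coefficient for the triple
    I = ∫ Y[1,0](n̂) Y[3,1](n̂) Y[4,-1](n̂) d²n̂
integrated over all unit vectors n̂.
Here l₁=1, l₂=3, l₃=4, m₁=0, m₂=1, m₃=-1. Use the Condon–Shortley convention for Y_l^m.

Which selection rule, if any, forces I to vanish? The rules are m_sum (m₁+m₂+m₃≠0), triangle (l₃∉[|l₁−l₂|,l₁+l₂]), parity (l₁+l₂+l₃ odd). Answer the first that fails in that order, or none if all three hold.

none

m₁+m₂+m₃ = 0 + 1 − 1 = 0  ✓
triangle: |1−3|=2 ≤ l₃=4 ≤ 1+3=4  ✓
parity: l₁+l₂+l₃ = 8 is even  ✓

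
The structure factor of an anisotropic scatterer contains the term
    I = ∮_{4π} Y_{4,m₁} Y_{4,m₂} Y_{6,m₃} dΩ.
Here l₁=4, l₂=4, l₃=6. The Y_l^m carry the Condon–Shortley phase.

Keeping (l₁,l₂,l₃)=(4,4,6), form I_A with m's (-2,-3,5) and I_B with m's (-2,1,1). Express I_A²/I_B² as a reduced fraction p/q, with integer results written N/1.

22/21

Same 4,4,6: normalisation and zero-m 3j drop out of the ratio.
A: Δ: 2! 6! 6! / 15! → 1/1261260; sum: t=0:+1/172800 t=1:−1/86400 = -1/172800; 3j²(4 4 6; -2 -3 5) = Δ·Π!·Σ² = 1/130  (sign +1)
B: Δ: 2! 6! 6! / 15! → 1/1261260; sum: t=0:+1/172800 t=1:−1/5760 t=2:+1/3456 = 7/57600; 3j²(4 4 6; -2 1 1) = Δ·Π!·Σ² = 21/2860  (sign -1)
I_A²/I_B² = (1/130)/(21/2860) = 22/21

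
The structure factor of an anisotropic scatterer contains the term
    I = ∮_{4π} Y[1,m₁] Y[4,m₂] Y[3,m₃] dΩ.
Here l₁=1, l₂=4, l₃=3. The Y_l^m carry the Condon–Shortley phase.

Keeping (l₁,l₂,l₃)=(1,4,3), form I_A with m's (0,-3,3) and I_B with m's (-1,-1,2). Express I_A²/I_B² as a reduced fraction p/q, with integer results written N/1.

7/3

l's match ⇒ only the (l;m) 3-j factors differ between A and B.
A: triangle coeff Δ(1,4,3) = 1/252; Σ_t [1,1]: t=1:−1/720 = -1/720; (3j)²=1/36 [(1 4 3; 0 -3 3)], sign=-1
B: triangle coeff Δ(1,4,3) = 1/252; Σ_t [2,2]: t=2:+1/240 = 1/240; (3j)²=1/84 [(1 4 3; -1 -1 2)], sign=-1
I_A²/I_B² = (1/36)/(1/84) = 7/3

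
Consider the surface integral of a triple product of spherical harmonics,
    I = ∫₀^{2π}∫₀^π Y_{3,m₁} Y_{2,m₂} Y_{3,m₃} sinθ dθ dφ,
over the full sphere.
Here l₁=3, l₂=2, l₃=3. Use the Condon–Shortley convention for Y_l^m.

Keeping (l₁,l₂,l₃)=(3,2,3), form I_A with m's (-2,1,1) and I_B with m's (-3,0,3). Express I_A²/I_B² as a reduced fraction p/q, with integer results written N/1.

Shared (l₁,l₂,l₃)=(3,2,3): N and (l;000)² cancel in I_A²/I_B².
A: Δ = 2!·4!·2!/9! = 1/3780; Racah Σ t=1..2: t=1:−1/48 t=2:+1/12 = 1/16; ⇒ 3j(3 2 3; -2 1 1)² = 1/28, sgn +1
B: Δ = 2!·4!·2!/9! = 1/3780; Racah Σ t=2..2: t=2:+1/96 = 1/96; ⇒ 3j(3 2 3; -3 0 3)² = 5/84, sgn +1
I_A²/I_B² = (1/28)/(5/84) = 3/5

3/5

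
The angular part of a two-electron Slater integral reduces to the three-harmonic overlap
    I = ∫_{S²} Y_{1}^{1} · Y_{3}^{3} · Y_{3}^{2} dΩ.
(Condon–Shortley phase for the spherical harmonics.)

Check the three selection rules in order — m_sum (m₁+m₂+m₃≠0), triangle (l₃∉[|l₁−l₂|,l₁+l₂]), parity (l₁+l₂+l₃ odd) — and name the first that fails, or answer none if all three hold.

Σmᵢ = 6  ✗
l₃∈[|l₁−l₂|,l₁+l₂]=[2,4], have l₃=3
Σlᵢ = 7 ⇒ odd

m_sum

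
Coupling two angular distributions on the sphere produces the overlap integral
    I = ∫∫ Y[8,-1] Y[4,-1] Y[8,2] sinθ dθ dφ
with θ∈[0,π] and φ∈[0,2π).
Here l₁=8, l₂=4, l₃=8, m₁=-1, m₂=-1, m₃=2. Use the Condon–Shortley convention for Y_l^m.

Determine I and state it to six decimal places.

0.089739

m-sum 0 ✓  L=20 even ✓  4≤8≤12 ✓
Π(2lᵢ+1) = 17×9×17 = 2601
triangle coeff Δ(8,4,8) = 1/185175900
Σ_t [0,4]: t=0:+1/557383680 t=1:−1/21772800 t=2:+1/8294400 t=3:−1/21772800 t=4:+1/557383680 = 1/30965760
(3j)²=36/4199 [(8 4 8; 0 0 0)], sign=+1
Σ_t [0,3]: t=0:+1/313528320 t=1:−1/23224320 t=2:+1/14515200 t=3:−1/74649600 = 7/447897600
(3j)²=343/75582 [(8 4 8; -1 -1 2)], sign=+1
⇒ 4πI² = 6174/61009
I = (+1)√(6174/61009/(4π)) = 0.08973904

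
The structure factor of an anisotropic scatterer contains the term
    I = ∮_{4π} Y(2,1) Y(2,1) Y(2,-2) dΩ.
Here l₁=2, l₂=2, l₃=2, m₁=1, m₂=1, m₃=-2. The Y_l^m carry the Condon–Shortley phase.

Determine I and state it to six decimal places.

Rules hold: Σm=0, L=6 even, 0≤2≤4.
N = 5·5·5 = 125
Δ = 2!·2!·2!/7! = 1/630
Racah Σ t=0..2: t=0:+1/8 t=1:−1/1 t=2:+1/8 = -3/4
⇒ 3j(2 2 2; 0 0 0)² = 2/35, sgn -1
Racah Σ t=1..1: t=1:−1/4 = -1/4
⇒ 3j(2 2 2; 1 1 -2)² = 3/35, sgn -1
4πI² = N·(3j₀)²·(3jₘ)² = 30/49
I = +1·√(0.612245/4π) = 0.22072812

0.220728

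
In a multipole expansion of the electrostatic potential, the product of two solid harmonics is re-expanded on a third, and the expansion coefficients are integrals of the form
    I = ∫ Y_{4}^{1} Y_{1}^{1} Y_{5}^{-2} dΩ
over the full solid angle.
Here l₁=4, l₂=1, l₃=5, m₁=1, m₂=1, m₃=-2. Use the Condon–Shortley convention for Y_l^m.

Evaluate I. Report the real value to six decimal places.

0.225034

Checks pass: Σm=0; 10 even; l₃=5∈[3,5].
(2·4+1)(2·1+1)(2·5+1) = 297
Δ: 0! 8! 2! / 11! → 1/495
sum: t=0:+1/576 = 1/576
3j²(4 1 5; 0 0 0) = Δ·Π!·Σ² = 5/99  (sign -1)
sum: t=0:+1/1440 = 1/1440
3j²(4 1 5; 1 1 -2) = Δ·Π!·Σ² = 7/165  (sign -1)
combine: 4πI² = 297·5/99·7/165 = 7/11
take √, sign +1: I = 0.22503380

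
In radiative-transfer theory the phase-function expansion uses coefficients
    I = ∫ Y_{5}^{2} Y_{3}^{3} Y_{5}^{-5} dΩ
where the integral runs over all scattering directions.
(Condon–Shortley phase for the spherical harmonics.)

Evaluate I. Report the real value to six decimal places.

L=13 odd ⇒ parity kills the (l;000) factor ⇒ I = 0

0.000000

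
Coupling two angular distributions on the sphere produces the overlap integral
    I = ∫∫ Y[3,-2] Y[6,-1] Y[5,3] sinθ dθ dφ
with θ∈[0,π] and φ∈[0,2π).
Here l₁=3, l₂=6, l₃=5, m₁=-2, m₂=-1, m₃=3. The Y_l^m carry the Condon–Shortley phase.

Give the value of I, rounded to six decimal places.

m-sum 0 ✓  L=14 even ✓  3≤5≤9 ✓
Π(2lᵢ+1) = 7×13×11 = 1001
triangle coeff Δ(3,6,5) = 1/675675
Σ_t [1,3]: t=1:−1/8640 t=2:+1/2304 t=3:−1/8640 = 7/34560
(3j)²=7/429 [(3 6 5; 0 0 0)], sign=-1
Σ_t [3,4]: t=3:−1/17280 t=4:+1/120960 = -1/20160
(3j)²=64/3003 [(3 6 5; -2 -1 3)], sign=-1
⇒ 4πI² = 448/1287
I = (+1)√(448/1287/(4π)) = 0.16643505

0.166435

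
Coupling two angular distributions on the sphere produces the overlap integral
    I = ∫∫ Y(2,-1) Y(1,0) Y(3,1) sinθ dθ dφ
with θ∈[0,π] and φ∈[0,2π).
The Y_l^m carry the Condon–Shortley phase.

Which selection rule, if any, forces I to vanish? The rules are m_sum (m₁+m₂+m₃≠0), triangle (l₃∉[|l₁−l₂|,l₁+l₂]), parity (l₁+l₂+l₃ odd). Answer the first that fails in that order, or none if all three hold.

azimuthal sum: -1 + 0 + 1 = 0  ✓
1 ≤ 3 ≤ 3 (triangle on l)  ✓
L = 2 + 1 + 3 = 6 (even)  ✓

none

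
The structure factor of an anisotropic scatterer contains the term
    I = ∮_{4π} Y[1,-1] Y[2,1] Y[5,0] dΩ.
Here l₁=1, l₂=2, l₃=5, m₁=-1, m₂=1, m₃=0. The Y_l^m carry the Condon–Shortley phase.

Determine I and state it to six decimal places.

|1−2|≤5≤1+2 violated ⇒ I = 0

0.000000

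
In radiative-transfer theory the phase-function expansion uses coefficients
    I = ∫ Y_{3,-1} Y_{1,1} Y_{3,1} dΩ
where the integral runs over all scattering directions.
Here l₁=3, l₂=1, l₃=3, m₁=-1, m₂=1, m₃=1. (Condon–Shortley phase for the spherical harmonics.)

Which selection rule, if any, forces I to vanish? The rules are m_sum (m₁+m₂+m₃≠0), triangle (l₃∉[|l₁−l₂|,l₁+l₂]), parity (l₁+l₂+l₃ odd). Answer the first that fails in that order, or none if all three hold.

Σmᵢ = 1  ✗
l₃∈[|l₁−l₂|,l₁+l₂]=[2,4], have l₃=3
Σlᵢ = 7 ⇒ odd

m_sum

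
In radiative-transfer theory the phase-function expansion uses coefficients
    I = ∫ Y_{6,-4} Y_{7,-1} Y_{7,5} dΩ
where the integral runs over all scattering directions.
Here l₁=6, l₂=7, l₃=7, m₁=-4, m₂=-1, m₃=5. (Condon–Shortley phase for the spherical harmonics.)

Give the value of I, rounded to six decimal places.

Rules hold: Σm=0, L=20 even, 1≤7≤13.
N = 13·15·15 = 2925
Δ = 6!·6!·8!/21! = 1/2444321880
Racah Σ t=0..6: t=0:+1/2612736000 t=1:−1/20736000 t=2:+1/1658880 t=3:−1/746496 t=4:+1/1658880 t=5:−1/20736000 t=6:+1/2612736000 = -1/4354560
⇒ 3j(6 7 7; 0 0 0)² = 1000/138567, sgn +1
Racah Σ t=4..6: t=4:+1/49766400 t=5:−1/72576000 t=6:+1/1393459200 = 7/995328000
⇒ 3j(6 7 7; -4 -1 5)² = 343/83980, sgn +1
4πI² = N·(3j₀)²·(3jₘ)² = 1286250/14919047
I = +1·√(0.0862153/4π) = 0.08282992

0.082830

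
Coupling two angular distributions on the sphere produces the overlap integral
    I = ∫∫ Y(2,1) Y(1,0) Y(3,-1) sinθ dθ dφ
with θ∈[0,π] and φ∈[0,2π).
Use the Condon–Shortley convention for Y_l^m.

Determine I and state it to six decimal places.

-0.233597

m-sum 0 ✓  L=6 even ✓  1≤3≤3 ✓
Π(2lᵢ+1) = 5×3×7 = 105
triangle coeff Δ(2,1,3) = 1/105
Σ_t [0,0]: t=0:+1/4 = 1/4
(3j)²=3/35 [(2 1 3; 0 0 0)], sign=-1
Σ_t [0,0]: t=0:+1/6 = 1/6
(3j)²=8/105 [(2 1 3; 1 0 -1)], sign=+1
⇒ 4πI² = 24/35
I = (-1)√(24/35/(4π)) = -0.23359668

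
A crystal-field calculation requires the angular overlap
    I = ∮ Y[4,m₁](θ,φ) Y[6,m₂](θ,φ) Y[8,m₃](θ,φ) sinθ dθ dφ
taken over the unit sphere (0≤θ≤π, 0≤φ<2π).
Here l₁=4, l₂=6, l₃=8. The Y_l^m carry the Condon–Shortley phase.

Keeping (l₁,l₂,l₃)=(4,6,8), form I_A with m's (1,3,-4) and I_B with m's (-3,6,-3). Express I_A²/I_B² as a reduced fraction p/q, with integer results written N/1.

Same 4,6,8: normalisation and zero-m 3j drop out of the ratio.
A: Δ: 2! 6! 10! / 19! → 1/23279256; sum: t=0:+1/26127360 t=1:−1/3870720 t=2:+1/7257600 = -43/522547200; 3j²(4 6 8; 1 3 -4) = Δ·Π!·Σ² = 1849/352716  (sign -1)
B: Δ: 2! 6! 10! / 19! → 1/23279256; sum: t=2:+1/870912000 = 1/870912000; 3j²(4 6 8; -3 6 -3) = Δ·Π!·Σ² = 11/16796  (sign -1)
I_A²/I_B² = (1849/352716)/(11/16796) = 1849/231

1849/231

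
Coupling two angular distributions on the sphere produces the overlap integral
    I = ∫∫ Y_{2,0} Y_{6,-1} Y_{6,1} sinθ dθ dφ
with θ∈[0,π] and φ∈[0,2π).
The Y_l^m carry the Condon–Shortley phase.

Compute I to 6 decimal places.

Checks pass: Σm=0; 14 even; l₃=6∈[4,8].
(2·2+1)(2·6+1)(2·6+1) = 845
Δ: 2! 2! 10! / 15! → 1/90090
sum: t=0:+1/69120 t=1:−1/14400 t=2:+1/69120 = -7/172800
3j²(2 6 6; 0 0 0) = Δ·Π!·Σ² = 14/715  (sign -1)
sum: t=0:+1/57600 t=1:−1/17280 t=2:+1/120960 = -13/403200
3j²(2 6 6; 0 -1 1) = Δ·Π!·Σ² = 13/770  (sign +1)
combine: 4πI² = 845·14/715·13/770 = 169/605
take √, sign -1: I = -0.14909419

-0.149094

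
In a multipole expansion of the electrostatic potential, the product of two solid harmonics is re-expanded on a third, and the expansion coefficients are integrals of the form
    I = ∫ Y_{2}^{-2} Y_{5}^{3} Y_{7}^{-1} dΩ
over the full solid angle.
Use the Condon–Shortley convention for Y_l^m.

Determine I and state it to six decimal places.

-0.043890

Checks pass: Σm=0; 14 even; l₃=7∈[3,7].
(2·2+1)(2·5+1)(2·7+1) = 825
Δ: 0! 4! 10! / 15! → 1/15015
sum: t=0:+1/57600 = 1/57600
3j²(2 5 7; 0 0 0) = Δ·Π!·Σ² = 21/715  (sign -1)
sum: t=0:+1/1935360 = 1/1935360
3j²(2 5 7; -2 3 -1) = Δ·Π!·Σ² = 1/1001  (sign +1)
combine: 4πI² = 825·21/715·1/1001 = 45/1859
take √, sign -1: I = -0.04388960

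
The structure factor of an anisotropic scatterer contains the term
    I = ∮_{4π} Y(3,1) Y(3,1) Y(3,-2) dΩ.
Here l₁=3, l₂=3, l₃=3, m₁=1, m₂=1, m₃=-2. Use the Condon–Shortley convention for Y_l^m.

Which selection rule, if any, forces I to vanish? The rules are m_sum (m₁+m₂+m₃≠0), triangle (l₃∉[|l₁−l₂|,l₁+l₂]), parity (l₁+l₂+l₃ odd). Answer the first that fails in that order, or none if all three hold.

parity

azimuthal sum: 1 + 1 − 2 = 0  ✓
0 ≤ 3 ≤ 6 (triangle on l)  ✓
L = 3 + 3 + 3 = 9 (odd)  ✗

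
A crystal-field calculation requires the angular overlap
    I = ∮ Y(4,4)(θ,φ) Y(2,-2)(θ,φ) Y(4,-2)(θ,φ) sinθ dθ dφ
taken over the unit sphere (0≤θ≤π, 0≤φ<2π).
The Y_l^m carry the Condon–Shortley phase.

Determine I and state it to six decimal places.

m-sum 0 ✓  L=10 even ✓  2≤4≤6 ✓
Π(2lᵢ+1) = 9×5×9 = 405
triangle coeff Δ(4,2,4) = 1/13860
Σ_t [0,2]: t=0:+1/192 t=1:−1/36 t=2:+1/192 = -5/288
(3j)²=20/693 [(4 2 4; 0 0 0)], sign=-1
Σ_t [0,0]: t=0:+1/2880 = 1/2880
(3j)²=2/165 [(4 2 4; 4 -2 -2)], sign=+1
⇒ 4πI² = 120/847
I = (-1)√(120/847/(4π)) = -0.10618031

-0.106180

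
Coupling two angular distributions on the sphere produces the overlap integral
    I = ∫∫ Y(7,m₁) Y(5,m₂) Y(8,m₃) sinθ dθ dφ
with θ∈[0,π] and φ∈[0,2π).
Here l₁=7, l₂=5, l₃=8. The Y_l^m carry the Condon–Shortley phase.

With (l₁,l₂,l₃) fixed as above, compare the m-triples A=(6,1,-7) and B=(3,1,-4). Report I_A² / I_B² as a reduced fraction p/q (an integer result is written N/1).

13013/2890

Same 7,5,8: normalisation and zero-m 3j drop out of the ratio.
A: Δ: 4! 10! 6! / 21! → 1/814773960; sum: t=0:+1/6270566400 t=1:−1/2612736000 = -1/4478976000; 3j²(7 5 8; 6 1 -7) = Δ·Π!·Σ² = 1001/116280  (sign +1)
B: Δ: 4! 10! 6! / 21! → 1/814773960; sum: t=0:+1/298598400 t=1:−1/21772800 t=2:+1/15482880 t=3:−1/78382080 t=4:+1/4180377600 = 17/1791590400; 3j²(7 5 8; 3 1 -4) = Δ·Π!·Σ² = 17/8892  (sign +1)
I_A²/I_B² = (1001/116280)/(17/8892) = 13013/2890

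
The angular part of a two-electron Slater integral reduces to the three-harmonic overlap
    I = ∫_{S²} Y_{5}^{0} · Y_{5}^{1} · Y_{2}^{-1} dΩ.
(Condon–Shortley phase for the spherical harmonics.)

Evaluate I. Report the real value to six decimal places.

m-sum 0 ✓  L=12 even ✓  0≤2≤10 ✓
Π(2lᵢ+1) = 11×11×5 = 605
triangle coeff Δ(5,5,2) = 1/38610
Σ_t [3,5]: t=3:−1/2880 t=4:+1/576 t=5:−1/2880 = 1/960
(3j)²=10/429 [(5 5 2; 0 0 0)], sign=+1
Σ_t [4,5]: t=4:+1/1152 t=5:−1/1440 = 1/5760
(3j)²=1/858 [(5 5 2; 0 1 -1)], sign=-1
⇒ 4πI² = 25/1521
I = (-1)√(25/1521/(4π)) = -0.03616600

-0.036166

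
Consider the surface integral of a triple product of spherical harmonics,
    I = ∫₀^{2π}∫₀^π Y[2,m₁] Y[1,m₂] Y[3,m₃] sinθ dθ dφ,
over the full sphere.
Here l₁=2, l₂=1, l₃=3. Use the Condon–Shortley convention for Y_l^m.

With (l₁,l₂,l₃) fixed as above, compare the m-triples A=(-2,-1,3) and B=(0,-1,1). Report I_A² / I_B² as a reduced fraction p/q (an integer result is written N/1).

l's match ⇒ only the (l;m) 3-j factors differ between A and B.
A: triangle coeff Δ(2,1,3) = 1/105; Σ_t [0,0]: t=0:+1/48 = 1/48; (3j)²=1/7 [(2 1 3; -2 -1 3)], sign=+1
B: triangle coeff Δ(2,1,3) = 1/105; Σ_t [0,0]: t=0:+1/8 = 1/8; (3j)²=2/35 [(2 1 3; 0 -1 1)], sign=+1
I_A²/I_B² = (1/7)/(2/35) = 5/2

5/2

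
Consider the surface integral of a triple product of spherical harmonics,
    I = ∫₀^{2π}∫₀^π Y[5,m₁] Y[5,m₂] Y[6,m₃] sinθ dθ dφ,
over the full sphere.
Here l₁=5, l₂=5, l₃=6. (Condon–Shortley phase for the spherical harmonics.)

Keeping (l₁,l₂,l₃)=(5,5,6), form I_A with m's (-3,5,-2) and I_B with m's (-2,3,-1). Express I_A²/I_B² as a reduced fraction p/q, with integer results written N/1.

Same 5,5,6: normalisation and zero-m 3j drop out of the ratio.
A: Δ: 4! 6! 6! / 17! → 1/28588560; sum: t=4:+1/829440 = 1/829440; 3j²(5 5 6; -3 5 -2) = Δ·Π!·Σ² = 35/2431  (sign +1)
B: Δ: 4! 6! 6! / 17! → 1/28588560; sum: t=2:+1/345600 t=3:−1/34560 t=4:+1/41472 = -1/518400; 3j²(5 5 6; -2 3 -1) = Δ·Π!·Σ² = 7/36465  (sign +1)
I_A²/I_B² = (35/2431)/(7/36465) = 75/1

75/1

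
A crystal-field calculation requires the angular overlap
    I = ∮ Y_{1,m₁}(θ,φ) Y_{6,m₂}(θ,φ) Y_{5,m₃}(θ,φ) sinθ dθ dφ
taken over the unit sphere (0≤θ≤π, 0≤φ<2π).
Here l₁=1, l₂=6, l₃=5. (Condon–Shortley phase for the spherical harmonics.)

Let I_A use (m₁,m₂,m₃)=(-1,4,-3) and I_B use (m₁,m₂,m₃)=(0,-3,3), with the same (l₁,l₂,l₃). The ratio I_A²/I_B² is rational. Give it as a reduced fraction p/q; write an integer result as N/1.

l's match ⇒ only the (l;m) 3-j factors differ between A and B.
A: triangle coeff Δ(1,6,5) = 1/858; Σ_t [2,2]: t=2:+1/161280 = 1/161280; (3j)²=15/286 [(1 6 5; -1 4 -3)], sign=+1
B: triangle coeff Δ(1,6,5) = 1/858; Σ_t [1,1]: t=1:−1/80640 = -1/80640; (3j)²=9/286 [(1 6 5; 0 -3 3)], sign=-1
I_A²/I_B² = (15/286)/(9/286) = 5/3

5/3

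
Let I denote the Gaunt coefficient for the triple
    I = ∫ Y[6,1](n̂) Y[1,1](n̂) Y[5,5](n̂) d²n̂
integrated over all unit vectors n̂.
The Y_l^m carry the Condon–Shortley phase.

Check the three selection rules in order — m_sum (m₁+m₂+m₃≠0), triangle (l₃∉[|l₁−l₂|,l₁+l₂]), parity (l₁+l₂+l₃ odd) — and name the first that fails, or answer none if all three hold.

m_sum

azimuthal sum: 1 + 1 + 5 = 7  ✗
5 ≤ 5 ≤ 7 (triangle on l)
L = 6 + 1 + 5 = 12 (even)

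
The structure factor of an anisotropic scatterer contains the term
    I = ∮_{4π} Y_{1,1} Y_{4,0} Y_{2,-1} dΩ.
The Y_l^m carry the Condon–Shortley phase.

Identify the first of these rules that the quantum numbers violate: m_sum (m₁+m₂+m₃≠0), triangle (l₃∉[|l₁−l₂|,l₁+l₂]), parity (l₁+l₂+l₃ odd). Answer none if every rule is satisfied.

triangle

m₁+m₂+m₃ = 1 + 0 − 1 = 0  ✓
triangle: |1−4|=3 ≤ l₃=2 ≤ 1+4=5  ✗
parity: l₁+l₂+l₃ = 7 is odd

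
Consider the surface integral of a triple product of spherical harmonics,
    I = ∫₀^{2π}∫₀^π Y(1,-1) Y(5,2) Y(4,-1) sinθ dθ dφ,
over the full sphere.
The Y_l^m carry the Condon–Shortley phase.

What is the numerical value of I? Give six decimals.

Rules hold: Σm=0, L=10 even, 4≤4≤6.
N = 3·11·9 = 297
Δ = 2!·0!·8!/11! = 1/495
Racah Σ t=1..1: t=1:−1/576 = -1/576
⇒ 3j(1 5 4; 0 0 0)² = 5/99, sgn -1
Racah Σ t=2..2: t=2:+1/1440 = 1/1440
⇒ 3j(1 5 4; -1 2 -1)² = 7/165, sgn -1
4πI² = N·(3j₀)²·(3jₘ)² = 7/11
I = +1·√(0.636364/4π) = 0.22503380

0.225034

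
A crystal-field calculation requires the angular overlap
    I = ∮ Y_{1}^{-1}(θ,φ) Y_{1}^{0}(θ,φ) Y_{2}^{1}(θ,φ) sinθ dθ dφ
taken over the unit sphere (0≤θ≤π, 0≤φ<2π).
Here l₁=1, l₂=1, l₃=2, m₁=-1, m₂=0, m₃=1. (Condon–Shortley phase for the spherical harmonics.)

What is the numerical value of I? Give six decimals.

Checks pass: Σm=0; 4 even; l₃=2∈[0,2].
(2·1+1)(2·1+1)(2·2+1) = 45
Δ: 0! 2! 2! / 5! → 1/30
sum: t=0:+1/1 = 1/1
3j²(1 1 2; 0 0 0) = Δ·Π!·Σ² = 2/15  (sign +1)
sum: t=0:+1/2 = 1/2
3j²(1 1 2; -1 0 1) = Δ·Π!·Σ² = 1/10  (sign -1)
combine: 4πI² = 45·2/15·1/10 = 3/5
take √, sign -1: I = -0.21850969

-0.218510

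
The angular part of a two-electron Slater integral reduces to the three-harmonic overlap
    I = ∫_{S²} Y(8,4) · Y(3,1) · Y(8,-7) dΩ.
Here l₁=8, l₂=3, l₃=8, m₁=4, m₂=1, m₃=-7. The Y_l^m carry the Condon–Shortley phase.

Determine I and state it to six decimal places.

Σmᵢ = -2 ≠ 0, so the φ-integral vanishes; I = 0

0.000000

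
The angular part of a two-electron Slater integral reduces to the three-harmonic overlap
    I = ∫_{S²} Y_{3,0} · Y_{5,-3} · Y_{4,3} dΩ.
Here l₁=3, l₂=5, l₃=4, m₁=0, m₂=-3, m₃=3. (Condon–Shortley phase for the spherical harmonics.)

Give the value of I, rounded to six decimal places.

Rules hold: Σm=0, L=12 even, 2≤4≤8.
N = 7·11·9 = 693
Δ = 4!·2!·6!/13! = 1/180180
Racah Σ t=1..3: t=1:−1/576 t=2:+1/144 t=3:−1/576 = 1/288
⇒ 3j(3 5 4; 0 0 0)² = 20/1001, sgn +1
Racah Σ t=1..2: t=1:−1/1440 t=2:+1/2880 = -1/2880
⇒ 3j(3 5 4; 0 -3 3)² = 7/715, sgn +1
4πI² = N·(3j₀)²·(3jₘ)² = 252/1859
I = +1·√(0.135557/4π) = 0.10386175

0.103862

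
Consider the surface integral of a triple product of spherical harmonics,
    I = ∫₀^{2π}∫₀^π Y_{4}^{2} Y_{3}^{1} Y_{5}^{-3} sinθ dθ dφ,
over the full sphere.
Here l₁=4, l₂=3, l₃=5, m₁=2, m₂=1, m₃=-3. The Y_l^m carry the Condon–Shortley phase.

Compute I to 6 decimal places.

m-sum 0 ✓  L=12 even ✓  1≤5≤7 ✓
Π(2lᵢ+1) = 9×7×11 = 693
triangle coeff Δ(4,3,5) = 1/180180
Σ_t [0,2]: t=0:+1/576 t=1:−1/144 t=2:+1/576 = -1/288
(3j)²=20/1001 [(4 3 5; 0 0 0)], sign=+1
Σ_t [0,2]: t=0:+1/2304 t=1:−1/720 t=2:+1/5760 = -1/1280
(3j)²=27/1430 [(4 3 5; 2 1 -3)], sign=-1
⇒ 4πI² = 486/1859
I = (-1)√(486/1859/(4π)) = -0.14423595

-0.144236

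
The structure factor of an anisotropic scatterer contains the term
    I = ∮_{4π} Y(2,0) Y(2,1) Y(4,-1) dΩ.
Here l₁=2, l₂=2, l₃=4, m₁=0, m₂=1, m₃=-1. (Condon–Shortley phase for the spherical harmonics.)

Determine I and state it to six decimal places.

Checks pass: Σm=0; 8 even; l₃=4∈[0,4].
(2·2+1)(2·2+1)(2·4+1) = 225
Δ: 0! 4! 4! / 9! → 1/630
sum: t=0:+1/16 = 1/16
3j²(2 2 4; 0 0 0) = Δ·Π!·Σ² = 2/35  (sign +1)
sum: t=0:+1/24 = 1/24
3j²(2 2 4; 0 1 -1) = Δ·Π!·Σ² = 1/21  (sign -1)
combine: 4πI² = 225·2/35·1/21 = 30/49
take √, sign -1: I = -0.22072812

-0.220728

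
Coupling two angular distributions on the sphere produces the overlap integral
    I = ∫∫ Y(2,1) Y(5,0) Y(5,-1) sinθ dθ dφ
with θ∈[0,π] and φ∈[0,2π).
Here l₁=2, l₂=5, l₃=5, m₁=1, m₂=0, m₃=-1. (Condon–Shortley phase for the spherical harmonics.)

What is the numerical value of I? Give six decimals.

Rules hold: Σm=0, L=12 even, 3≤5≤7.
N = 5·11·11 = 605
Δ = 2!·2!·8!/13! = 1/38610
Racah Σ t=0..2: t=0:+1/2880 t=1:−1/576 t=2:+1/2880 = -1/960
⇒ 3j(2 5 5; 0 0 0)² = 10/429, sgn +1
Racah Σ t=0..1: t=0:+1/1440 t=1:−1/1152 = -1/5760
⇒ 3j(2 5 5; 1 0 -1)² = 1/858, sgn -1
4πI² = N·(3j₀)²·(3jₘ)² = 25/1521
I = -1·√(0.0164366/4π) = -0.03616600

-0.036166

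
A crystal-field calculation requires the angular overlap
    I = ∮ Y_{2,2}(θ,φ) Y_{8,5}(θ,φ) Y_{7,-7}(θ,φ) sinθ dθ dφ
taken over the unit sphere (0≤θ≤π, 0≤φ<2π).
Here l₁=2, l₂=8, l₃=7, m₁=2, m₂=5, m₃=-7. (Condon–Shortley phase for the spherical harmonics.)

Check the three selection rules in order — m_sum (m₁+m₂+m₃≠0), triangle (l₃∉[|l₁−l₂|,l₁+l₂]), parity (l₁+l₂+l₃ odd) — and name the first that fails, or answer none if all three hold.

m₁+m₂+m₃ = 2 + 5 − 7 = 0  ✓
triangle: |2−8|=6 ≤ l₃=7 ≤ 2+8=10  ✓
parity: l₁+l₂+l₃ = 17 is odd  ✗

parity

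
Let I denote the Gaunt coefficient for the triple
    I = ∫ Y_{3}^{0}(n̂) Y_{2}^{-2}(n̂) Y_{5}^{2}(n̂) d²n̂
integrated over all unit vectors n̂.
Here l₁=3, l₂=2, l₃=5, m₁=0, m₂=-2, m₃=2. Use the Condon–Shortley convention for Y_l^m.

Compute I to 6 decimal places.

Checks pass: Σm=0; 10 even; l₃=5∈[1,5].
(2·3+1)(2·2+1)(2·5+1) = 385
Δ: 0! 6! 4! / 11! → 1/2310
sum: t=0:+1/144 = 1/144
3j²(3 2 5; 0 0 0) = Δ·Π!·Σ² = 10/231  (sign -1)
sum: t=0:+1/864 = 1/864
3j²(3 2 5; 0 -2 2) = Δ·Π!·Σ² = 1/66  (sign -1)
combine: 4πI² = 385·10/231·1/66 = 25/99
take √, sign +1: I = 0.14175797

0.141758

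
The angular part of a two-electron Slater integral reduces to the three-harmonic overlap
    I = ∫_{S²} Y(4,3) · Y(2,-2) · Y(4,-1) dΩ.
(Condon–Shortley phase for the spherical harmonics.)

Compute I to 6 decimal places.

Rules hold: Σm=0, L=10 even, 2≤4≤6.
N = 9·5·9 = 405
Δ = 2!·6!·2!/11! = 1/13860
Racah Σ t=0..2: t=0:+1/192 t=1:−1/36 t=2:+1/192 = -5/288
⇒ 3j(4 2 4; 0 0 0)² = 20/693, sgn -1
Racah Σ t=0..0: t=0:+1/480 = 1/480
⇒ 3j(4 2 4; 3 -2 -1)² = 3/110, sgn -1
4πI² = N·(3j₀)²·(3jₘ)² = 270/847
I = +1·√(0.318772/4π) = 0.15927046

0.159270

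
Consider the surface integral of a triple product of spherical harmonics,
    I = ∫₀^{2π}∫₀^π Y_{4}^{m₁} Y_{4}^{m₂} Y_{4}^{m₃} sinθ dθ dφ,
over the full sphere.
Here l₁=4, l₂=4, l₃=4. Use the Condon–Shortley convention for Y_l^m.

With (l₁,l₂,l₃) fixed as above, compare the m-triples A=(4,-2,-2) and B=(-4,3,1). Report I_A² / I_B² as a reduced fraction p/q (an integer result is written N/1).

9/7

Shared (l₁,l₂,l₃)=(4,4,4): N and (l;000)² cancel in I_A²/I_B².
A: Δ = 4!·4!·4!/13! = 1/450450; Racah Σ t=0..0: t=0:+1/2304 = 1/2304; ⇒ 3j(4 4 4; 4 -2 -2)² = 5/143, sgn +1
B: Δ = 4!·4!·4!/13! = 1/450450; Racah Σ t=4..4: t=4:+1/3456 = 1/3456; ⇒ 3j(4 4 4; -4 3 1)² = 35/1287, sgn -1
I_A²/I_B² = (5/143)/(35/1287) = 9/7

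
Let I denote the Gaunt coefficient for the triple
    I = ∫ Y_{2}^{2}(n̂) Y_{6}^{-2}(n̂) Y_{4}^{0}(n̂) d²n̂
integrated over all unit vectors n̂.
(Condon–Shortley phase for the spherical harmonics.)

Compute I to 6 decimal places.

m-sum 0 ✓  L=12 even ✓  4≤4≤8 ✓
Π(2lᵢ+1) = 5×13×9 = 585
triangle coeff Δ(2,6,4) = 1/6435
Σ_t [2,2]: t=2:+1/2304 = 1/2304
(3j)²=5/143 [(2 6 4; 0 0 0)], sign=+1
Σ_t [0,0]: t=0:+1/13824 = 1/13824
(3j)²=14/1287 [(2 6 4; 2 -2 0)], sign=+1
⇒ 4πI² = 350/1573
I = (+1)√(350/1573/(4π)) = 0.13306527

0.133065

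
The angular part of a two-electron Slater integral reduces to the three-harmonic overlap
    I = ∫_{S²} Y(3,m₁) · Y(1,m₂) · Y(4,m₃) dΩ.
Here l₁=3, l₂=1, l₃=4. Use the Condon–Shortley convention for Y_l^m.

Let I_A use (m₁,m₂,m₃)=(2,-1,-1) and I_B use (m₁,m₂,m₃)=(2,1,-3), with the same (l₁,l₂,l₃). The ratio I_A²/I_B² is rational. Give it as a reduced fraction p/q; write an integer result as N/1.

1/7

Shared (l₁,l₂,l₃)=(3,1,4): N and (l;000)² cancel in I_A²/I_B².
A: Δ = 0!·6!·2!/9! = 1/252; Racah Σ t=0..0: t=0:+1/240 = 1/240; ⇒ 3j(3 1 4; 2 -1 -1)² = 1/84, sgn -1
B: Δ = 0!·6!·2!/9! = 1/252; Racah Σ t=0..0: t=0:+1/240 = 1/240; ⇒ 3j(3 1 4; 2 1 -3)² = 1/12, sgn -1
I_A²/I_B² = (1/84)/(1/12) = 1/7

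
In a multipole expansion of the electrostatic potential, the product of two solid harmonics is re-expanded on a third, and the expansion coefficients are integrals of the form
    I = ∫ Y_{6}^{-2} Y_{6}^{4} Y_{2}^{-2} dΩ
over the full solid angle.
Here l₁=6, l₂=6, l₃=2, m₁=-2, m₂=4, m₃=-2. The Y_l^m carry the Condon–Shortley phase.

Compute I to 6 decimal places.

m-sum 0 ✓  L=14 even ✓  0≤2≤12 ✓
Π(2lᵢ+1) = 13×13×5 = 845
triangle coeff Δ(6,6,2) = 1/90090
Σ_t [4,6]: t=4:+1/69120 t=5:−1/14400 t=6:+1/69120 = -7/172800
(3j)²=14/715 [(6 6 2; 0 0 0)], sign=-1
Σ_t [8,8]: t=8:+1/322560 = 1/322560
(3j)²=18/1001 [(6 6 2; -2 4 -2)], sign=+1
⇒ 4πI² = 36/121
I = (-1)√(36/121/(4π)) = -0.15386989

-0.153870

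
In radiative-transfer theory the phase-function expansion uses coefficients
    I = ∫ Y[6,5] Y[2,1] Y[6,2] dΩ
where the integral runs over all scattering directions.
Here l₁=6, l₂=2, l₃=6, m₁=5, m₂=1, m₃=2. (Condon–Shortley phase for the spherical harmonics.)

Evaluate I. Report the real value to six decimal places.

Σmᵢ = 8 ≠ 0, so the φ-integral vanishes; I = 0

0.000000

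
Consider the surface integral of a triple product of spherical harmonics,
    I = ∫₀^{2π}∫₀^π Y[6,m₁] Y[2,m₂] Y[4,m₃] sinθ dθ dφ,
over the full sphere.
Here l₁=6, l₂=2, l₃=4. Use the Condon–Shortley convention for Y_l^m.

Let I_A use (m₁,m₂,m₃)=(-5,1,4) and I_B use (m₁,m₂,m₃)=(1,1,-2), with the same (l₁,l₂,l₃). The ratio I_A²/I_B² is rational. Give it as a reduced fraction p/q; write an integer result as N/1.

Shared (l₁,l₂,l₃)=(6,2,4): N and (l;000)² cancel in I_A²/I_B².
A: Δ = 4!·8!·0!/13! = 1/6435; Racah Σ t=3..3: t=3:−1/241920 = -1/241920; ⇒ 3j(6 2 4; -5 1 4)² = 1/39, sgn -1
B: Δ = 4!·8!·0!/13! = 1/6435; Racah Σ t=3..3: t=3:−1/8640 = -1/8640; ⇒ 3j(6 2 4; 1 1 -2)² = 14/1287, sgn -1
I_A²/I_B² = (1/39)/(14/1287) = 33/14

33/14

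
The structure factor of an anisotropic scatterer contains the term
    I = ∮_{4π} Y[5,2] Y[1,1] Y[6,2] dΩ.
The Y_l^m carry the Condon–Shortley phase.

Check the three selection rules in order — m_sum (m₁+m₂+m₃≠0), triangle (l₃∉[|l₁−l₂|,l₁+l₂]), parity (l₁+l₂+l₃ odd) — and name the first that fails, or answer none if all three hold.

Σmᵢ = 5  ✗
l₃∈[|l₁−l₂|,l₁+l₂]=[4,6], have l₃=6
Σlᵢ = 12 ⇒ even

m_sum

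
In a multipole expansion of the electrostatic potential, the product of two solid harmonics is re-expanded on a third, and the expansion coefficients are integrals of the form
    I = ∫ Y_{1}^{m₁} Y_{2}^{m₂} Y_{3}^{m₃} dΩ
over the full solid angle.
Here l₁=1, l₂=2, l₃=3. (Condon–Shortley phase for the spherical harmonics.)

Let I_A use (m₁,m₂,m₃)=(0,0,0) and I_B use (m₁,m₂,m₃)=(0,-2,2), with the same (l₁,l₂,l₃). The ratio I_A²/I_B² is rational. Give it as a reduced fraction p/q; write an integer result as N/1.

9/5

Same 1,2,3: normalisation and zero-m 3j drop out of the ratio.
A: Δ: 0! 2! 4! / 7! → 1/105; sum: t=0:+1/4 = 1/4; 3j²(1 2 3; 0 0 0) = Δ·Π!·Σ² = 3/35  (sign -1)
B: Δ: 0! 2! 4! / 7! → 1/105; sum: t=0:+1/24 = 1/24; 3j²(1 2 3; 0 -2 2) = Δ·Π!·Σ² = 1/21  (sign -1)
I_A²/I_B² = (3/35)/(1/21) = 9/5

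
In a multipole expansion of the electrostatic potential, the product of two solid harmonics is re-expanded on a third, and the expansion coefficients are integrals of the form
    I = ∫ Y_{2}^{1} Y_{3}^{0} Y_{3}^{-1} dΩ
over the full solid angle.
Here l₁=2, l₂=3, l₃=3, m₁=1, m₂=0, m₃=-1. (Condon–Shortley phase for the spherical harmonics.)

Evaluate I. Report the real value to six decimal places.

-0.059471

Checks pass: Σm=0; 8 even; l₃=3∈[1,5].
(2·2+1)(2·3+1)(2·3+1) = 245
Δ: 2! 2! 4! / 9! → 1/3780
sum: t=0:+1/24 t=1:−1/4 t=2:+1/24 = -1/6
3j²(2 3 3; 0 0 0) = Δ·Π!·Σ² = 4/105  (sign +1)
sum: t=0:+1/12 t=1:−1/8 = -1/24
3j²(2 3 3; 1 0 -1) = Δ·Π!·Σ² = 1/210  (sign -1)
combine: 4πI² = 245·4/105·1/210 = 2/45
take √, sign -1: I = -0.05947080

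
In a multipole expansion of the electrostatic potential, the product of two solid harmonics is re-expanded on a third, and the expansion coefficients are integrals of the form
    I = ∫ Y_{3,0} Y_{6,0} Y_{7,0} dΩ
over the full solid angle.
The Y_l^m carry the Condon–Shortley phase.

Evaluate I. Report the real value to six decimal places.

Checks pass: Σm=0; 16 even; l₃=7∈[3,9].
(2·3+1)(2·6+1)(2·7+1) = 1365
Δ: 2! 4! 10! / 17! → 1/2042040
sum: t=0:+1/207360 t=1:−1/57600 t=2:+1/207360 = -1/129600
3j²(3 6 7; 0 0 0) = Δ·Π!·Σ² = 168/12155  (sign +1)
(m-triple is (0,0,0) — same symbol as above.)
combine: 4πI² = 1365·168/12155·168/12155 = 592704/2272985
take √, sign +1: I = 0.14405081

0.144051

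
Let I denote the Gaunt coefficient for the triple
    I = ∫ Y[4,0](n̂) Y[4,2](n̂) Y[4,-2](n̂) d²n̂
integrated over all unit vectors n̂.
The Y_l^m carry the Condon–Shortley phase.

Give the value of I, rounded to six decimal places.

Checks pass: Σm=0; 12 even; l₃=4∈[0,8].
(2·4+1)(2·4+1)(2·4+1) = 729
Δ: 4! 4! 4! / 13! → 1/450450
sum: t=0:+1/13824 t=1:−1/216 t=2:+1/64 t=3:−1/216 t=4:+1/13824 = 5/768
3j²(4 4 4; 0 0 0) = Δ·Π!·Σ² = 18/1001  (sign +1)
sum: t=2:+1/384 t=3:−1/216 t=4:+1/2304 = -11/6912
3j²(4 4 4; 0 2 -2) = Δ·Π!·Σ² = 11/1638  (sign -1)
combine: 4πI² = 729·18/1001·11/1638 = 729/8281
take √, sign -1: I = -0.08369845

-0.083698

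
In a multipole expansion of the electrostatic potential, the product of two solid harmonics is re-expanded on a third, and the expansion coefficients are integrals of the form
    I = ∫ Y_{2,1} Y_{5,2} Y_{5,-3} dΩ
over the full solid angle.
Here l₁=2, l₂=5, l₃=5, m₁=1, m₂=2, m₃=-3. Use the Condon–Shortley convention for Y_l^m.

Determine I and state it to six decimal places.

Checks pass: Σm=0; 12 even; l₃=5∈[3,7].
(2·2+1)(2·5+1)(2·5+1) = 605
Δ: 2! 2! 8! / 13! → 1/38610
sum: t=0:+1/2880 t=1:−1/576 t=2:+1/2880 = -1/960
3j²(2 5 5; 0 0 0) = Δ·Π!·Σ² = 10/429  (sign +1)
sum: t=0:+1/10080 t=1:−1/2880 = -1/4032
3j²(2 5 5; 1 2 -3) = Δ·Π!·Σ² = 10/429  (sign -1)
combine: 4πI² = 605·10/429·10/429 = 500/1521
take √, sign -1: I = -0.16173926

-0.161739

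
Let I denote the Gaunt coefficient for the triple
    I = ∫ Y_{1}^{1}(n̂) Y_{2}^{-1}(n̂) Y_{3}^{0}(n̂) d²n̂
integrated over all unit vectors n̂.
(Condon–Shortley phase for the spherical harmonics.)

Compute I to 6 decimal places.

0.143048

Checks pass: Σm=0; 6 even; l₃=3∈[1,3].
(2·1+1)(2·2+1)(2·3+1) = 105
Δ: 0! 2! 4! / 7! → 1/105
sum: t=0:+1/4 = 1/4
3j²(1 2 3; 0 0 0) = Δ·Π!·Σ² = 3/35  (sign -1)
sum: t=0:+1/12 = 1/12
3j²(1 2 3; 1 -1 0) = Δ·Π!·Σ² = 1/35  (sign -1)
combine: 4πI² = 105·3/35·1/35 = 9/35
take √, sign +1: I = 0.14304817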